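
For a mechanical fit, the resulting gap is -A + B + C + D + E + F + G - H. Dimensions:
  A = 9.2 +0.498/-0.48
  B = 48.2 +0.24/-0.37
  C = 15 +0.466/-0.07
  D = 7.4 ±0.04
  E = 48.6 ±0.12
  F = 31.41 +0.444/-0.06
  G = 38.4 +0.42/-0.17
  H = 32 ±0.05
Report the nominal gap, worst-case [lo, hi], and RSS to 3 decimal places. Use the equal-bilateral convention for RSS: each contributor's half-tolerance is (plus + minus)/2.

Stack each dimension's contribution:
  -A: nom -9.200 → Σnom=-9.200; wc +0.480/-0.498 → slack +0.480/-0.498; half-tol=0.489, Σhalf²=0.239121
  +B: nom +48.200 → Σnom=39.000; wc +0.240/-0.370 → slack +0.720/-0.868; half-tol=0.305, Σhalf²=0.332146
  +C: nom +15.000 → Σnom=54.000; wc +0.466/-0.070 → slack +1.186/-0.938; half-tol=0.268, Σhalf²=0.403970
  +D: nom +7.400 → Σnom=61.400; wc +0.040/-0.040 → slack +1.226/-0.978; half-tol=0.040, Σhalf²=0.405570
  +E: nom +48.600 → Σnom=110.000; wc +0.120/-0.120 → slack +1.346/-1.098; half-tol=0.120, Σhalf²=0.419970
  +F: nom +31.410 → Σnom=141.410; wc +0.444/-0.060 → slack +1.790/-1.158; half-tol=0.252, Σhalf²=0.483474
  +G: nom +38.400 → Σnom=179.810; wc +0.420/-0.170 → slack +2.210/-1.328; half-tol=0.295, Σhalf²=0.570499
  -H: nom -32.000 → Σnom=147.810; wc +0.050/-0.050 → slack +2.260/-1.378; half-tol=0.050, Σhalf²=0.572999
Nominal = 147.810. Worst-case = [147.810 - 1.378, 147.810 + 2.260] = [146.432, 150.070]. RSS = √0.572999 = 0.757.

nominal=147.810 wc=[146.432,150.070] rss=0.757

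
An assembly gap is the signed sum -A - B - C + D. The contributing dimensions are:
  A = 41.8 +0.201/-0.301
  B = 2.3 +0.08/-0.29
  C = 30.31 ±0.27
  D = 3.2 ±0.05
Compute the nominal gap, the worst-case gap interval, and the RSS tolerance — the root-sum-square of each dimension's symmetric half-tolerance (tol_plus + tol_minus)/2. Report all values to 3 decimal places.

nominal=-71.210 wc=[-71.811,-70.299] rss=0.415

Stack each dimension's contribution:
  -A: nom -41.800 → Σnom=-41.800; wc +0.301/-0.201 → slack +0.301/-0.201; half-tol=0.251, Σhalf²=0.063001
  -B: nom -2.300 → Σnom=-44.100; wc +0.290/-0.080 → slack +0.591/-0.281; half-tol=0.185, Σhalf²=0.097226
  -C: nom -30.310 → Σnom=-74.410; wc +0.270/-0.270 → slack +0.861/-0.551; half-tol=0.270, Σhalf²=0.170126
  +D: nom +3.200 → Σnom=-71.210; wc +0.050/-0.050 → slack +0.911/-0.601; half-tol=0.050, Σhalf²=0.172626
Nominal = -71.210. Worst-case = [-71.210 - 0.601, -71.210 + 0.911] = [-71.811, -70.299]. RSS = √0.172626 = 0.415.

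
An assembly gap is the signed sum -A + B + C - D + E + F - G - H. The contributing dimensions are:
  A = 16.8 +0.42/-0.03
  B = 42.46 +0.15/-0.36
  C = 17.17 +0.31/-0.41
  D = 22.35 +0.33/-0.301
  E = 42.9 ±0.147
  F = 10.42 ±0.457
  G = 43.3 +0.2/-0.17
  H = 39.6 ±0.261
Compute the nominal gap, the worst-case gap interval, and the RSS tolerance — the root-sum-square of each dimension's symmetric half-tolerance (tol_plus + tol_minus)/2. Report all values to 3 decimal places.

Stack each dimension's contribution:
  -A: nom -16.800 → Σnom=-16.800; wc +0.030/-0.420 → slack +0.030/-0.420; half-tol=0.225, Σhalf²=0.050625
  +B: nom +42.460 → Σnom=25.660; wc +0.150/-0.360 → slack +0.180/-0.780; half-tol=0.255, Σhalf²=0.115650
  +C: nom +17.170 → Σnom=42.830; wc +0.310/-0.410 → slack +0.490/-1.190; half-tol=0.360, Σhalf²=0.245250
  -D: nom -22.350 → Σnom=20.480; wc +0.301/-0.330 → slack +0.791/-1.520; half-tol=0.316, Σhalf²=0.344790
  +E: nom +42.900 → Σnom=63.380; wc +0.147/-0.147 → slack +0.938/-1.667; half-tol=0.147, Σhalf²=0.366399
  +F: nom +10.420 → Σnom=73.800; wc +0.457/-0.457 → slack +1.395/-2.124; half-tol=0.457, Σhalf²=0.575248
  -G: nom -43.300 → Σnom=30.500; wc +0.170/-0.200 → slack +1.565/-2.324; half-tol=0.185, Σhalf²=0.609473
  -H: nom -39.600 → Σnom=-9.100; wc +0.261/-0.261 → slack +1.826/-2.585; half-tol=0.261, Σhalf²=0.677594
Nominal = -9.100. Worst-case = [-9.100 - 2.585, -9.100 + 1.826] = [-11.685, -7.274]. RSS = √0.677594 = 0.823.

nominal=-9.100 wc=[-11.685,-7.274] rss=0.823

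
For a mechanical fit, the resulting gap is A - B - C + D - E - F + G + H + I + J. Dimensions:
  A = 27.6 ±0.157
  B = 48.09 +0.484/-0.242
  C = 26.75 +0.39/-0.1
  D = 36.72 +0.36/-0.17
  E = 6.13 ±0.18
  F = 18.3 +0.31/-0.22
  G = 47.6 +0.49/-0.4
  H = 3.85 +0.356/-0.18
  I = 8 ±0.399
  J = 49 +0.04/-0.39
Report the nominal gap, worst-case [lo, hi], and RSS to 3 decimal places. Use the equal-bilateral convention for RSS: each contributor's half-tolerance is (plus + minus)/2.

nominal=73.500 wc=[70.440,76.044] rss=0.930

Stack each dimension's contribution:
  +A: nom +27.600 → Σnom=27.600; wc +0.157/-0.157 → slack +0.157/-0.157; half-tol=0.157, Σhalf²=0.024649
  -B: nom -48.090 → Σnom=-20.490; wc +0.242/-0.484 → slack +0.399/-0.641; half-tol=0.363, Σhalf²=0.156418
  -C: nom -26.750 → Σnom=-47.240; wc +0.100/-0.390 → slack +0.499/-1.031; half-tol=0.245, Σhalf²=0.216443
  +D: nom +36.720 → Σnom=-10.520; wc +0.360/-0.170 → slack +0.859/-1.201; half-tol=0.265, Σhalf²=0.286668
  -E: nom -6.130 → Σnom=-16.650; wc +0.180/-0.180 → slack +1.039/-1.381; half-tol=0.180, Σhalf²=0.319068
  -F: nom -18.300 → Σnom=-34.950; wc +0.220/-0.310 → slack +1.259/-1.691; half-tol=0.265, Σhalf²=0.389293
  +G: nom +47.600 → Σnom=12.650; wc +0.490/-0.400 → slack +1.749/-2.091; half-tol=0.445, Σhalf²=0.587318
  +H: nom +3.850 → Σnom=16.500; wc +0.356/-0.180 → slack +2.105/-2.271; half-tol=0.268, Σhalf²=0.659142
  +I: nom +8.000 → Σnom=24.500; wc +0.399/-0.399 → slack +2.504/-2.670; half-tol=0.399, Σhalf²=0.818343
  +J: nom +49.000 → Σnom=73.500; wc +0.040/-0.390 → slack +2.544/-3.060; half-tol=0.215, Σhalf²=0.864568
Nominal = 73.500. Worst-case = [73.500 - 3.060, 73.500 + 2.544] = [70.440, 76.044]. RSS = √0.864568 = 0.930.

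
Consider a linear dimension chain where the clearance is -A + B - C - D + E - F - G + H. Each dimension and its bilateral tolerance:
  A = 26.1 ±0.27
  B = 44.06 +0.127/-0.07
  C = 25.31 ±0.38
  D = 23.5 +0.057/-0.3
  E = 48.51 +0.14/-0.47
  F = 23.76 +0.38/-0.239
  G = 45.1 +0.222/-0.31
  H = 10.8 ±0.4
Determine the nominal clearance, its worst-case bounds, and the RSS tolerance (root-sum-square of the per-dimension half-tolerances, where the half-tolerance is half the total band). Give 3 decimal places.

Stack each dimension's contribution:
  -A: nom -26.100 → Σnom=-26.100; wc +0.270/-0.270 → slack +0.270/-0.270; half-tol=0.270, Σhalf²=0.072900
  +B: nom +44.060 → Σnom=17.960; wc +0.127/-0.070 → slack +0.397/-0.340; half-tol=0.099, Σhalf²=0.082602
  -C: nom -25.310 → Σnom=-7.350; wc +0.380/-0.380 → slack +0.777/-0.720; half-tol=0.380, Σhalf²=0.227002
  -D: nom -23.500 → Σnom=-30.850; wc +0.300/-0.057 → slack +1.077/-0.777; half-tol=0.178, Σhalf²=0.258864
  +E: nom +48.510 → Σnom=17.660; wc +0.140/-0.470 → slack +1.217/-1.247; half-tol=0.305, Σhalf²=0.351889
  -F: nom -23.760 → Σnom=-6.100; wc +0.239/-0.380 → slack +1.456/-1.627; half-tol=0.309, Σhalf²=0.447680
  -G: nom -45.100 → Σnom=-51.200; wc +0.310/-0.222 → slack +1.766/-1.849; half-tol=0.266, Σhalf²=0.518436
  +H: nom +10.800 → Σnom=-40.400; wc +0.400/-0.400 → slack +2.166/-2.249; half-tol=0.400, Σhalf²=0.678436
Nominal = -40.400. Worst-case = [-40.400 - 2.249, -40.400 + 2.166] = [-42.649, -38.234]. RSS = √0.678436 = 0.824.

nominal=-40.400 wc=[-42.649,-38.234] rss=0.824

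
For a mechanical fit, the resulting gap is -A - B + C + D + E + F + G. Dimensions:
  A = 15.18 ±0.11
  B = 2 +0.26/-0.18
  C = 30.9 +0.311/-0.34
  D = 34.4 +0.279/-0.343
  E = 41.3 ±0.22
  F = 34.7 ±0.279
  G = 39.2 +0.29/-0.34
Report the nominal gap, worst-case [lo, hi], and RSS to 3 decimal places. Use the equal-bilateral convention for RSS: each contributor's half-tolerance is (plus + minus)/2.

Stack each dimension's contribution:
  -A: nom -15.180 → Σnom=-15.180; wc +0.110/-0.110 → slack +0.110/-0.110; half-tol=0.110, Σhalf²=0.012100
  -B: nom -2.000 → Σnom=-17.180; wc +0.180/-0.260 → slack +0.290/-0.370; half-tol=0.220, Σhalf²=0.060500
  +C: nom +30.900 → Σnom=13.720; wc +0.311/-0.340 → slack +0.601/-0.710; half-tol=0.326, Σhalf²=0.166450
  +D: nom +34.400 → Σnom=48.120; wc +0.279/-0.343 → slack +0.880/-1.053; half-tol=0.311, Σhalf²=0.263171
  +E: nom +41.300 → Σnom=89.420; wc +0.220/-0.220 → slack +1.100/-1.273; half-tol=0.220, Σhalf²=0.311571
  +F: nom +34.700 → Σnom=124.120; wc +0.279/-0.279 → slack +1.379/-1.552; half-tol=0.279, Σhalf²=0.389412
  +G: nom +39.200 → Σnom=163.320; wc +0.290/-0.340 → slack +1.669/-1.892; half-tol=0.315, Σhalf²=0.488637
Nominal = 163.320. Worst-case = [163.320 - 1.892, 163.320 + 1.669] = [161.428, 164.989]. RSS = √0.488637 = 0.699.

nominal=163.320 wc=[161.428,164.989] rss=0.699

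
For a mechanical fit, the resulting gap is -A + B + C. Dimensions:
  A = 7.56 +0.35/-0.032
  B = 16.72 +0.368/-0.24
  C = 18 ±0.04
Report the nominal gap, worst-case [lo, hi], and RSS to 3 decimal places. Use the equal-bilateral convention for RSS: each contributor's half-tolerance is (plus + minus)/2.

Stack each dimension's contribution:
  -A: nom -7.560 → Σnom=-7.560; wc +0.032/-0.350 → slack +0.032/-0.350; half-tol=0.191, Σhalf²=0.036481
  +B: nom +16.720 → Σnom=9.160; wc +0.368/-0.240 → slack +0.400/-0.590; half-tol=0.304, Σhalf²=0.128897
  +C: nom +18.000 → Σnom=27.160; wc +0.040/-0.040 → slack +0.440/-0.630; half-tol=0.040, Σhalf²=0.130497
Nominal = 27.160. Worst-case = [27.160 - 0.630, 27.160 + 0.440] = [26.530, 27.600]. RSS = √0.130497 = 0.361.

nominal=27.160 wc=[26.530,27.600] rss=0.361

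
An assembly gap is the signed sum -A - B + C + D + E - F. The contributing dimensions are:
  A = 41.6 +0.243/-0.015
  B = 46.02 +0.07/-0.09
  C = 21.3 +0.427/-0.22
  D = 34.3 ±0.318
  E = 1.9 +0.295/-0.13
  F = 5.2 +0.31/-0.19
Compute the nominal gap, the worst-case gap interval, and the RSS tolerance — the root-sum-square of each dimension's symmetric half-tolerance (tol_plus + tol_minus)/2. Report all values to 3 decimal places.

Stack each dimension's contribution:
  -A: nom -41.600 → Σnom=-41.600; wc +0.015/-0.243 → slack +0.015/-0.243; half-tol=0.129, Σhalf²=0.016641
  -B: nom -46.020 → Σnom=-87.620; wc +0.090/-0.070 → slack +0.105/-0.313; half-tol=0.080, Σhalf²=0.023041
  +C: nom +21.300 → Σnom=-66.320; wc +0.427/-0.220 → slack +0.532/-0.533; half-tol=0.324, Σhalf²=0.127693
  +D: nom +34.300 → Σnom=-32.020; wc +0.318/-0.318 → slack +0.850/-0.851; half-tol=0.318, Σhalf²=0.228817
  +E: nom +1.900 → Σnom=-30.120; wc +0.295/-0.130 → slack +1.145/-0.981; half-tol=0.212, Σhalf²=0.273974
  -F: nom -5.200 → Σnom=-35.320; wc +0.190/-0.310 → slack +1.335/-1.291; half-tol=0.250, Σhalf²=0.336474
Nominal = -35.320. Worst-case = [-35.320 - 1.291, -35.320 + 1.335] = [-36.611, -33.985]. RSS = √0.336474 = 0.580.

nominal=-35.320 wc=[-36.611,-33.985] rss=0.580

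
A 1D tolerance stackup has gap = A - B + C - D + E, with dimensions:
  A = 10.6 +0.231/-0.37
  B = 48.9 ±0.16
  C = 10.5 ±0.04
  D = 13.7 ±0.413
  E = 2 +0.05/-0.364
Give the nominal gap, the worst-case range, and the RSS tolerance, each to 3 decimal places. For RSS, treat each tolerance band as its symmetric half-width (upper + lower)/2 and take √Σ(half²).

Stack each dimension's contribution:
  +A: nom +10.600 → Σnom=10.600; wc +0.231/-0.370 → slack +0.231/-0.370; half-tol=0.300, Σhalf²=0.090300
  -B: nom -48.900 → Σnom=-38.300; wc +0.160/-0.160 → slack +0.391/-0.530; half-tol=0.160, Σhalf²=0.115900
  +C: nom +10.500 → Σnom=-27.800; wc +0.040/-0.040 → slack +0.431/-0.570; half-tol=0.040, Σhalf²=0.117500
  -D: nom -13.700 → Σnom=-41.500; wc +0.413/-0.413 → slack +0.844/-0.983; half-tol=0.413, Σhalf²=0.288069
  +E: nom +2.000 → Σnom=-39.500; wc +0.050/-0.364 → slack +0.894/-1.347; half-tol=0.207, Σhalf²=0.330918
Nominal = -39.500. Worst-case = [-39.500 - 1.347, -39.500 + 0.894] = [-40.847, -38.606]. RSS = √0.330918 = 0.575.

nominal=-39.500 wc=[-40.847,-38.606] rss=0.575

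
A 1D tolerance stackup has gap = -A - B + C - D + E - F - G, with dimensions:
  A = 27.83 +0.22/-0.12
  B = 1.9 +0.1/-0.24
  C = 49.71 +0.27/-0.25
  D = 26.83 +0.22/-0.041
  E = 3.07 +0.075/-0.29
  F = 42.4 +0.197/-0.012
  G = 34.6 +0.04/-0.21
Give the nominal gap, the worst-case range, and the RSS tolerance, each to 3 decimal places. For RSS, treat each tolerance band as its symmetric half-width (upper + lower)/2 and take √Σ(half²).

nominal=-80.780 wc=[-82.097,-79.812] rss=0.450

Stack each dimension's contribution:
  -A: nom -27.830 → Σnom=-27.830; wc +0.120/-0.220 → slack +0.120/-0.220; half-tol=0.170, Σhalf²=0.028900
  -B: nom -1.900 → Σnom=-29.730; wc +0.240/-0.100 → slack +0.360/-0.320; half-tol=0.170, Σhalf²=0.057800
  +C: nom +49.710 → Σnom=19.980; wc +0.270/-0.250 → slack +0.630/-0.570; half-tol=0.260, Σhalf²=0.125400
  -D: nom -26.830 → Σnom=-6.850; wc +0.041/-0.220 → slack +0.671/-0.790; half-tol=0.131, Σhalf²=0.142430
  +E: nom +3.070 → Σnom=-3.780; wc +0.075/-0.290 → slack +0.746/-1.080; half-tol=0.182, Σhalf²=0.175737
  -F: nom -42.400 → Σnom=-46.180; wc +0.012/-0.197 → slack +0.758/-1.277; half-tol=0.105, Σhalf²=0.186657
  -G: nom -34.600 → Σnom=-80.780; wc +0.210/-0.040 → slack +0.968/-1.317; half-tol=0.125, Σhalf²=0.202282
Nominal = -80.780. Worst-case = [-80.780 - 1.317, -80.780 + 0.968] = [-82.097, -79.812]. RSS = √0.202282 = 0.450.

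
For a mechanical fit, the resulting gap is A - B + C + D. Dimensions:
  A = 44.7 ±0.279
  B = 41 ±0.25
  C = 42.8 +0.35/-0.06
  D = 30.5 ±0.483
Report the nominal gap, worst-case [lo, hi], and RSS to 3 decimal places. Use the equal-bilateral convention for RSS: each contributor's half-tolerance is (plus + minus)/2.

Stack each dimension's contribution:
  +A: nom +44.700 → Σnom=44.700; wc +0.279/-0.279 → slack +0.279/-0.279; half-tol=0.279, Σhalf²=0.077841
  -B: nom -41.000 → Σnom=3.700; wc +0.250/-0.250 → slack +0.529/-0.529; half-tol=0.250, Σhalf²=0.140341
  +C: nom +42.800 → Σnom=46.500; wc +0.350/-0.060 → slack +0.879/-0.589; half-tol=0.205, Σhalf²=0.182366
  +D: nom +30.500 → Σnom=77.000; wc +0.483/-0.483 → slack +1.362/-1.072; half-tol=0.483, Σhalf²=0.415655
Nominal = 77.000. Worst-case = [77.000 - 1.072, 77.000 + 1.362] = [75.928, 78.362]. RSS = √0.415655 = 0.645.

nominal=77.000 wc=[75.928,78.362] rss=0.645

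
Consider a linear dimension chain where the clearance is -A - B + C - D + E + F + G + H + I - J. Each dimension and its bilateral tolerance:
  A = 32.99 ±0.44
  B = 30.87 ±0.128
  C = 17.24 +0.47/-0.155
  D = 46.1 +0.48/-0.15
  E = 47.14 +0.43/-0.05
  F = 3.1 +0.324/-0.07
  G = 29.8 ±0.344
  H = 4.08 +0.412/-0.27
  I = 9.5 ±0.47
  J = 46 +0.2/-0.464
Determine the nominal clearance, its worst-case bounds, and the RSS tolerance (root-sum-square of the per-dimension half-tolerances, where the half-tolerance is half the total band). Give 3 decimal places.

Stack each dimension's contribution:
  -A: nom -32.990 → Σnom=-32.990; wc +0.440/-0.440 → slack +0.440/-0.440; half-tol=0.440, Σhalf²=0.193600
  -B: nom -30.870 → Σnom=-63.860; wc +0.128/-0.128 → slack +0.568/-0.568; half-tol=0.128, Σhalf²=0.209984
  +C: nom +17.240 → Σnom=-46.620; wc +0.470/-0.155 → slack +1.038/-0.723; half-tol=0.312, Σhalf²=0.307640
  -D: nom -46.100 → Σnom=-92.720; wc +0.150/-0.480 → slack +1.188/-1.203; half-tol=0.315, Σhalf²=0.406865
  +E: nom +47.140 → Σnom=-45.580; wc +0.430/-0.050 → slack +1.618/-1.253; half-tol=0.240, Σhalf²=0.464465
  +F: nom +3.100 → Σnom=-42.480; wc +0.324/-0.070 → slack +1.942/-1.323; half-tol=0.197, Σhalf²=0.503274
  +G: nom +29.800 → Σnom=-12.680; wc +0.344/-0.344 → slack +2.286/-1.667; half-tol=0.344, Σhalf²=0.621610
  +H: nom +4.080 → Σnom=-8.600; wc +0.412/-0.270 → slack +2.698/-1.937; half-tol=0.341, Σhalf²=0.737891
  +I: nom +9.500 → Σnom=0.900; wc +0.470/-0.470 → slack +3.168/-2.407; half-tol=0.470, Σhalf²=0.958791
  -J: nom -46.000 → Σnom=-45.100; wc +0.464/-0.200 → slack +3.632/-2.607; half-tol=0.332, Σhalf²=1.069015
Nominal = -45.100. Worst-case = [-45.100 - 2.607, -45.100 + 3.632] = [-47.707, -41.468]. RSS = √1.069015 = 1.034.

nominal=-45.100 wc=[-47.707,-41.468] rss=1.034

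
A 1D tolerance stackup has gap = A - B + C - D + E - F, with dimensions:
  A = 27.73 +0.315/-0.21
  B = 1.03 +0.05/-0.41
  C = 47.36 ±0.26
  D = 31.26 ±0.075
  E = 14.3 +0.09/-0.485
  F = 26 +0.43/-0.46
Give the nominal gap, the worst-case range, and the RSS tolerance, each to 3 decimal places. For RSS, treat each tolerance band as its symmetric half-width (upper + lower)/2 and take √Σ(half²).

nominal=31.100 wc=[29.590,32.710] rss=0.690

Stack each dimension's contribution:
  +A: nom +27.730 → Σnom=27.730; wc +0.315/-0.210 → slack +0.315/-0.210; half-tol=0.263, Σhalf²=0.068906
  -B: nom -1.030 → Σnom=26.700; wc +0.410/-0.050 → slack +0.725/-0.260; half-tol=0.230, Σhalf²=0.121806
  +C: nom +47.360 → Σnom=74.060; wc +0.260/-0.260 → slack +0.985/-0.520; half-tol=0.260, Σhalf²=0.189406
  -D: nom -31.260 → Σnom=42.800; wc +0.075/-0.075 → slack +1.060/-0.595; half-tol=0.075, Σhalf²=0.195031
  +E: nom +14.300 → Σnom=57.100; wc +0.090/-0.485 → slack +1.150/-1.080; half-tol=0.287, Σhalf²=0.277687
  -F: nom -26.000 → Σnom=31.100; wc +0.460/-0.430 → slack +1.610/-1.510; half-tol=0.445, Σhalf²=0.475712
Nominal = 31.100. Worst-case = [31.100 - 1.510, 31.100 + 1.610] = [29.590, 32.710]. RSS = √0.475712 = 0.690.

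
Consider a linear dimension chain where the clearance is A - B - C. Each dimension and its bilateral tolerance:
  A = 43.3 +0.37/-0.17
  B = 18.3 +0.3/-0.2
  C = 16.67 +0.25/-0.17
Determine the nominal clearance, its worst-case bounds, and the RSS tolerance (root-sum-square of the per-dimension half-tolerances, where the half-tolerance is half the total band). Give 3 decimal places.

Stack each dimension's contribution:
  +A: nom +43.300 → Σnom=43.300; wc +0.370/-0.170 → slack +0.370/-0.170; half-tol=0.270, Σhalf²=0.072900
  -B: nom -18.300 → Σnom=25.000; wc +0.200/-0.300 → slack +0.570/-0.470; half-tol=0.250, Σhalf²=0.135400
  -C: nom -16.670 → Σnom=8.330; wc +0.170/-0.250 → slack +0.740/-0.720; half-tol=0.210, Σhalf²=0.179500
Nominal = 8.330. Worst-case = [8.330 - 0.720, 8.330 + 0.740] = [7.610, 9.070]. RSS = √0.179500 = 0.424.

nominal=8.330 wc=[7.610,9.070] rss=0.424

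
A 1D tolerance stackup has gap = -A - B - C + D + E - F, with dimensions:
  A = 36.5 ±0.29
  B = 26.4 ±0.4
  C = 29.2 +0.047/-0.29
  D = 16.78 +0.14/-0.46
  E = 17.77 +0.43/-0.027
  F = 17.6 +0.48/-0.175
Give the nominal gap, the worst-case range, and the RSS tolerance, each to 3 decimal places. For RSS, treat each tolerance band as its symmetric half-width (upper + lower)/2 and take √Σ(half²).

nominal=-75.150 wc=[-76.854,-73.425] rss=0.722

Stack each dimension's contribution:
  -A: nom -36.500 → Σnom=-36.500; wc +0.290/-0.290 → slack +0.290/-0.290; half-tol=0.290, Σhalf²=0.084100
  -B: nom -26.400 → Σnom=-62.900; wc +0.400/-0.400 → slack +0.690/-0.690; half-tol=0.400, Σhalf²=0.244100
  -C: nom -29.200 → Σnom=-92.100; wc +0.290/-0.047 → slack +0.980/-0.737; half-tol=0.168, Σhalf²=0.272492
  +D: nom +16.780 → Σnom=-75.320; wc +0.140/-0.460 → slack +1.120/-1.197; half-tol=0.300, Σhalf²=0.362492
  +E: nom +17.770 → Σnom=-57.550; wc +0.430/-0.027 → slack +1.550/-1.224; half-tol=0.229, Σhalf²=0.414705
  -F: nom -17.600 → Σnom=-75.150; wc +0.175/-0.480 → slack +1.725/-1.704; half-tol=0.328, Σhalf²=0.521961
Nominal = -75.150. Worst-case = [-75.150 - 1.704, -75.150 + 1.725] = [-76.854, -73.425]. RSS = √0.521961 = 0.722.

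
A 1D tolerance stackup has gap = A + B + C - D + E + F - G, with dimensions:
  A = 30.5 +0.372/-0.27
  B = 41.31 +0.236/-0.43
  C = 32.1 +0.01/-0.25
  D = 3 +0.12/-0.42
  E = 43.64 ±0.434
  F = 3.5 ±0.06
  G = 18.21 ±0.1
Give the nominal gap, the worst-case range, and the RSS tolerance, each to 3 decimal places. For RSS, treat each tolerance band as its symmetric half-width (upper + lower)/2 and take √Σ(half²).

Stack each dimension's contribution:
  +A: nom +30.500 → Σnom=30.500; wc +0.372/-0.270 → slack +0.372/-0.270; half-tol=0.321, Σhalf²=0.103041
  +B: nom +41.310 → Σnom=71.810; wc +0.236/-0.430 → slack +0.608/-0.700; half-tol=0.333, Σhalf²=0.213930
  +C: nom +32.100 → Σnom=103.910; wc +0.010/-0.250 → slack +0.618/-0.950; half-tol=0.130, Σhalf²=0.230830
  -D: nom -3.000 → Σnom=100.910; wc +0.420/-0.120 → slack +1.038/-1.070; half-tol=0.270, Σhalf²=0.303730
  +E: nom +43.640 → Σnom=144.550; wc +0.434/-0.434 → slack +1.472/-1.504; half-tol=0.434, Σhalf²=0.492086
  +F: nom +3.500 → Σnom=148.050; wc +0.060/-0.060 → slack +1.532/-1.564; half-tol=0.060, Σhalf²=0.495686
  -G: nom -18.210 → Σnom=129.840; wc +0.100/-0.100 → slack +1.632/-1.664; half-tol=0.100, Σhalf²=0.505686
Nominal = 129.840. Worst-case = [129.840 - 1.664, 129.840 + 1.632] = [128.176, 131.472]. RSS = √0.505686 = 0.711.

nominal=129.840 wc=[128.176,131.472] rss=0.711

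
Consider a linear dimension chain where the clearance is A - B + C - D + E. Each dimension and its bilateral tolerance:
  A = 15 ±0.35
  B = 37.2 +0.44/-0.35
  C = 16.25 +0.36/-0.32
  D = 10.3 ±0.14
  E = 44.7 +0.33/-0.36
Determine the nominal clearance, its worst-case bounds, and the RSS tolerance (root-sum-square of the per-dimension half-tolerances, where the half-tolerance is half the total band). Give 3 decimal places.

Stack each dimension's contribution:
  +A: nom +15.000 → Σnom=15.000; wc +0.350/-0.350 → slack +0.350/-0.350; half-tol=0.350, Σhalf²=0.122500
  -B: nom -37.200 → Σnom=-22.200; wc +0.350/-0.440 → slack +0.700/-0.790; half-tol=0.395, Σhalf²=0.278525
  +C: nom +16.250 → Σnom=-5.950; wc +0.360/-0.320 → slack +1.060/-1.110; half-tol=0.340, Σhalf²=0.394125
  -D: nom -10.300 → Σnom=-16.250; wc +0.140/-0.140 → slack +1.200/-1.250; half-tol=0.140, Σhalf²=0.413725
  +E: nom +44.700 → Σnom=28.450; wc +0.330/-0.360 → slack +1.530/-1.610; half-tol=0.345, Σhalf²=0.532750
Nominal = 28.450. Worst-case = [28.450 - 1.610, 28.450 + 1.530] = [26.840, 29.980]. RSS = √0.532750 = 0.730.

nominal=28.450 wc=[26.840,29.980] rss=0.730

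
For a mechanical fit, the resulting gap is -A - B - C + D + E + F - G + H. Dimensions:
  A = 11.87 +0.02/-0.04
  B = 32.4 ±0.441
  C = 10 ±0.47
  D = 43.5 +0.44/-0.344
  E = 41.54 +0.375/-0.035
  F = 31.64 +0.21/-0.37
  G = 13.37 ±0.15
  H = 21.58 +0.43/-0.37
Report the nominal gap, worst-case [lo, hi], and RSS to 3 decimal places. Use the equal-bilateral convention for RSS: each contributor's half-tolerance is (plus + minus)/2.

Stack each dimension's contribution:
  -A: nom -11.870 → Σnom=-11.870; wc +0.040/-0.020 → slack +0.040/-0.020; half-tol=0.030, Σhalf²=0.000900
  -B: nom -32.400 → Σnom=-44.270; wc +0.441/-0.441 → slack +0.481/-0.461; half-tol=0.441, Σhalf²=0.195381
  -C: nom -10.000 → Σnom=-54.270; wc +0.470/-0.470 → slack +0.951/-0.931; half-tol=0.470, Σhalf²=0.416281
  +D: nom +43.500 → Σnom=-10.770; wc +0.440/-0.344 → slack +1.391/-1.275; half-tol=0.392, Σhalf²=0.569945
  +E: nom +41.540 → Σnom=30.770; wc +0.375/-0.035 → slack +1.766/-1.310; half-tol=0.205, Σhalf²=0.611970
  +F: nom +31.640 → Σnom=62.410; wc +0.210/-0.370 → slack +1.976/-1.680; half-tol=0.290, Σhalf²=0.696070
  -G: nom -13.370 → Σnom=49.040; wc +0.150/-0.150 → slack +2.126/-1.830; half-tol=0.150, Σhalf²=0.718570
  +H: nom +21.580 → Σnom=70.620; wc +0.430/-0.370 → slack +2.556/-2.200; half-tol=0.400, Σhalf²=0.878570
Nominal = 70.620. Worst-case = [70.620 - 2.200, 70.620 + 2.556] = [68.420, 73.176]. RSS = √0.878570 = 0.937.

nominal=70.620 wc=[68.420,73.176] rss=0.937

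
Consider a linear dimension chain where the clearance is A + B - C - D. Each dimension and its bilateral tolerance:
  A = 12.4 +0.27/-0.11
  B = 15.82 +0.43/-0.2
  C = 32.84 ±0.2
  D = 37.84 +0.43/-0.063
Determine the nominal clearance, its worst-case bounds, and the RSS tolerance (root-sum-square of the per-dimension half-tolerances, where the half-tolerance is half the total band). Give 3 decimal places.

Stack each dimension's contribution:
  +A: nom +12.400 → Σnom=12.400; wc +0.270/-0.110 → slack +0.270/-0.110; half-tol=0.190, Σhalf²=0.036100
  +B: nom +15.820 → Σnom=28.220; wc +0.430/-0.200 → slack +0.700/-0.310; half-tol=0.315, Σhalf²=0.135325
  -C: nom -32.840 → Σnom=-4.620; wc +0.200/-0.200 → slack +0.900/-0.510; half-tol=0.200, Σhalf²=0.175325
  -D: nom -37.840 → Σnom=-42.460; wc +0.063/-0.430 → slack +0.963/-0.940; half-tol=0.246, Σhalf²=0.236087
Nominal = -42.460. Worst-case = [-42.460 - 0.940, -42.460 + 0.963] = [-43.400, -41.497]. RSS = √0.236087 = 0.486.

nominal=-42.460 wc=[-43.400,-41.497] rss=0.486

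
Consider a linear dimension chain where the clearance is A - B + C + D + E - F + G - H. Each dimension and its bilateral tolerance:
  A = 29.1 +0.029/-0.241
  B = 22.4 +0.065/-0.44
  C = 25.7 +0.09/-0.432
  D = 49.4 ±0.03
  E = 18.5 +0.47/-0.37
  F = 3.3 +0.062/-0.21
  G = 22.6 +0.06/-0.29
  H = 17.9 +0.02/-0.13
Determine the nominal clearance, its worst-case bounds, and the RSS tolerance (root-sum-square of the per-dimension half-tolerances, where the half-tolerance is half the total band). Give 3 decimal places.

Stack each dimension's contribution:
  +A: nom +29.100 → Σnom=29.100; wc +0.029/-0.241 → slack +0.029/-0.241; half-tol=0.135, Σhalf²=0.018225
  -B: nom -22.400 → Σnom=6.700; wc +0.440/-0.065 → slack +0.469/-0.306; half-tol=0.253, Σhalf²=0.081981
  +C: nom +25.700 → Σnom=32.400; wc +0.090/-0.432 → slack +0.559/-0.738; half-tol=0.261, Σhalf²=0.150102
  +D: nom +49.400 → Σnom=81.800; wc +0.030/-0.030 → slack +0.589/-0.768; half-tol=0.030, Σhalf²=0.151002
  +E: nom +18.500 → Σnom=100.300; wc +0.470/-0.370 → slack +1.059/-1.138; half-tol=0.420, Σhalf²=0.327402
  -F: nom -3.300 → Σnom=97.000; wc +0.210/-0.062 → slack +1.269/-1.200; half-tol=0.136, Σhalf²=0.345898
  +G: nom +22.600 → Σnom=119.600; wc +0.060/-0.290 → slack +1.329/-1.490; half-tol=0.175, Σhalf²=0.376523
  -H: nom -17.900 → Σnom=101.700; wc +0.130/-0.020 → slack +1.459/-1.510; half-tol=0.075, Σhalf²=0.382148
Nominal = 101.700. Worst-case = [101.700 - 1.510, 101.700 + 1.459] = [100.190, 103.159]. RSS = √0.382148 = 0.618.

nominal=101.700 wc=[100.190,103.159] rss=0.618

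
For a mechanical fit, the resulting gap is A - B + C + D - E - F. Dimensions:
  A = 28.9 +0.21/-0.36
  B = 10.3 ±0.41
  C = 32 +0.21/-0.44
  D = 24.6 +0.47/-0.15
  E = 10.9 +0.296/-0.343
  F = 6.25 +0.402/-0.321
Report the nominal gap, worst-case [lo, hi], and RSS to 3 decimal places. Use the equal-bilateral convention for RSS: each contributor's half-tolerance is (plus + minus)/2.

nominal=58.050 wc=[55.992,60.014] rss=0.827

Stack each dimension's contribution:
  +A: nom +28.900 → Σnom=28.900; wc +0.210/-0.360 → slack +0.210/-0.360; half-tol=0.285, Σhalf²=0.081225
  -B: nom -10.300 → Σnom=18.600; wc +0.410/-0.410 → slack +0.620/-0.770; half-tol=0.410, Σhalf²=0.249325
  +C: nom +32.000 → Σnom=50.600; wc +0.210/-0.440 → slack +0.830/-1.210; half-tol=0.325, Σhalf²=0.354950
  +D: nom +24.600 → Σnom=75.200; wc +0.470/-0.150 → slack +1.300/-1.360; half-tol=0.310, Σhalf²=0.451050
  -E: nom -10.900 → Σnom=64.300; wc +0.343/-0.296 → slack +1.643/-1.656; half-tol=0.320, Σhalf²=0.553130
  -F: nom -6.250 → Σnom=58.050; wc +0.321/-0.402 → slack +1.964/-2.058; half-tol=0.362, Σhalf²=0.683813
Nominal = 58.050. Worst-case = [58.050 - 2.058, 58.050 + 1.964] = [55.992, 60.014]. RSS = √0.683813 = 0.827.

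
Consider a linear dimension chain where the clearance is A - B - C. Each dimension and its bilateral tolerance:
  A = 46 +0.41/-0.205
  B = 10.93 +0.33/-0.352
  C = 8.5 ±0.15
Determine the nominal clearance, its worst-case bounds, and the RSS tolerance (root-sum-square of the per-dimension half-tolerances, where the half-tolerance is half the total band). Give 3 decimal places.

Stack each dimension's contribution:
  +A: nom +46.000 → Σnom=46.000; wc +0.410/-0.205 → slack +0.410/-0.205; half-tol=0.307, Σhalf²=0.094556
  -B: nom -10.930 → Σnom=35.070; wc +0.352/-0.330 → slack +0.762/-0.535; half-tol=0.341, Σhalf²=0.210837
  -C: nom -8.500 → Σnom=26.570; wc +0.150/-0.150 → slack +0.912/-0.685; half-tol=0.150, Σhalf²=0.233337
Nominal = 26.570. Worst-case = [26.570 - 0.685, 26.570 + 0.912] = [25.885, 27.482]. RSS = √0.233337 = 0.483.

nominal=26.570 wc=[25.885,27.482] rss=0.483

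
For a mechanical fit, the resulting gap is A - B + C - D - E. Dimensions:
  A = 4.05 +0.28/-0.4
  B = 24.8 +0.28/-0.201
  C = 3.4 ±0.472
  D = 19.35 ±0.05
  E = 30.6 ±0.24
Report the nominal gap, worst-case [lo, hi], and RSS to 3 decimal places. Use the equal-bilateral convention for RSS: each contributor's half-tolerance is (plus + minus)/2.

Stack each dimension's contribution:
  +A: nom +4.050 → Σnom=4.050; wc +0.280/-0.400 → slack +0.280/-0.400; half-tol=0.340, Σhalf²=0.115600
  -B: nom -24.800 → Σnom=-20.750; wc +0.201/-0.280 → slack +0.481/-0.680; half-tol=0.241, Σhalf²=0.173440
  +C: nom +3.400 → Σnom=-17.350; wc +0.472/-0.472 → slack +0.953/-1.152; half-tol=0.472, Σhalf²=0.396224
  -D: nom -19.350 → Σnom=-36.700; wc +0.050/-0.050 → slack +1.003/-1.202; half-tol=0.050, Σhalf²=0.398724
  -E: nom -30.600 → Σnom=-67.300; wc +0.240/-0.240 → slack +1.243/-1.442; half-tol=0.240, Σhalf²=0.456324
Nominal = -67.300. Worst-case = [-67.300 - 1.442, -67.300 + 1.243] = [-68.742, -66.057]. RSS = √0.456324 = 0.676.

nominal=-67.300 wc=[-68.742,-66.057] rss=0.676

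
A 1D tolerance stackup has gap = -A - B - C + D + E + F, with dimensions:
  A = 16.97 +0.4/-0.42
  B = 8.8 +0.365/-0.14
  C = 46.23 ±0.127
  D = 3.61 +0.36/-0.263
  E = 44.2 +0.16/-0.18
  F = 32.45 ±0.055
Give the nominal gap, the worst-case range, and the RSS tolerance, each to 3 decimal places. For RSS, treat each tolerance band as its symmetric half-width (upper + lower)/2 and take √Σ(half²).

Stack each dimension's contribution:
  -A: nom -16.970 → Σnom=-16.970; wc +0.420/-0.400 → slack +0.420/-0.400; half-tol=0.410, Σhalf²=0.168100
  -B: nom -8.800 → Σnom=-25.770; wc +0.140/-0.365 → slack +0.560/-0.765; half-tol=0.253, Σhalf²=0.231856
  -C: nom -46.230 → Σnom=-72.000; wc +0.127/-0.127 → slack +0.687/-0.892; half-tol=0.127, Σhalf²=0.247985
  +D: nom +3.610 → Σnom=-68.390; wc +0.360/-0.263 → slack +1.047/-1.155; half-tol=0.311, Σhalf²=0.345018
  +E: nom +44.200 → Σnom=-24.190; wc +0.160/-0.180 → slack +1.207/-1.335; half-tol=0.170, Σhalf²=0.373918
  +F: nom +32.450 → Σnom=8.260; wc +0.055/-0.055 → slack +1.262/-1.390; half-tol=0.055, Σhalf²=0.376943
Nominal = 8.260. Worst-case = [8.260 - 1.390, 8.260 + 1.262] = [6.870, 9.522]. RSS = √0.376943 = 0.614.

nominal=8.260 wc=[6.870,9.522] rss=0.614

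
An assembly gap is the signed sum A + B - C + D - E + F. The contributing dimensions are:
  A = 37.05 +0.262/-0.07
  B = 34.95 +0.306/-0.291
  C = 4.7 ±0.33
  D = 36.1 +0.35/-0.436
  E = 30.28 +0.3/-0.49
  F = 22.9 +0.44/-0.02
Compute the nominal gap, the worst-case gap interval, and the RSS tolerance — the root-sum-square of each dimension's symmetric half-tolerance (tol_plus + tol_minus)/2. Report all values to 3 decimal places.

Stack each dimension's contribution:
  +A: nom +37.050 → Σnom=37.050; wc +0.262/-0.070 → slack +0.262/-0.070; half-tol=0.166, Σhalf²=0.027556
  +B: nom +34.950 → Σnom=72.000; wc +0.306/-0.291 → slack +0.568/-0.361; half-tol=0.298, Σhalf²=0.116658
  -C: nom -4.700 → Σnom=67.300; wc +0.330/-0.330 → slack +0.898/-0.691; half-tol=0.330, Σhalf²=0.225558
  +D: nom +36.100 → Σnom=103.400; wc +0.350/-0.436 → slack +1.248/-1.127; half-tol=0.393, Σhalf²=0.380007
  -E: nom -30.280 → Σnom=73.120; wc +0.490/-0.300 → slack +1.738/-1.427; half-tol=0.395, Σhalf²=0.536032
  +F: nom +22.900 → Σnom=96.020; wc +0.440/-0.020 → slack +2.178/-1.447; half-tol=0.230, Σhalf²=0.588932
Nominal = 96.020. Worst-case = [96.020 - 1.447, 96.020 + 2.178] = [94.573, 98.198]. RSS = √0.588932 = 0.767.

nominal=96.020 wc=[94.573,98.198] rss=0.767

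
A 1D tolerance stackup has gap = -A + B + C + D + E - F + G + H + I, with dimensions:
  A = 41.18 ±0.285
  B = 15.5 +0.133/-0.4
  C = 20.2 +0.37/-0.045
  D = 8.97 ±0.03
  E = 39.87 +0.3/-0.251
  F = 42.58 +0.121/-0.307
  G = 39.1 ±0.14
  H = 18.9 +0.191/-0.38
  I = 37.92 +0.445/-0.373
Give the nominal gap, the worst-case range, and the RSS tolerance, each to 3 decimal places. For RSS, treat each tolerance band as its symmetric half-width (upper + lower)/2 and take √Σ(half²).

nominal=96.700 wc=[94.675,98.901] rss=0.766

Stack each dimension's contribution:
  -A: nom -41.180 → Σnom=-41.180; wc +0.285/-0.285 → slack +0.285/-0.285; half-tol=0.285, Σhalf²=0.081225
  +B: nom +15.500 → Σnom=-25.680; wc +0.133/-0.400 → slack +0.418/-0.685; half-tol=0.267, Σhalf²=0.152247
  +C: nom +20.200 → Σnom=-5.480; wc +0.370/-0.045 → slack +0.788/-0.730; half-tol=0.207, Σhalf²=0.195303
  +D: nom +8.970 → Σnom=3.490; wc +0.030/-0.030 → slack +0.818/-0.760; half-tol=0.030, Σhalf²=0.196204
  +E: nom +39.870 → Σnom=43.360; wc +0.300/-0.251 → slack +1.118/-1.011; half-tol=0.275, Σhalf²=0.272104
  -F: nom -42.580 → Σnom=0.780; wc +0.307/-0.121 → slack +1.425/-1.132; half-tol=0.214, Σhalf²=0.317900
  +G: nom +39.100 → Σnom=39.880; wc +0.140/-0.140 → slack +1.565/-1.272; half-tol=0.140, Σhalf²=0.337500
  +H: nom +18.900 → Σnom=58.780; wc +0.191/-0.380 → slack +1.756/-1.652; half-tol=0.285, Σhalf²=0.419010
  +I: nom +37.920 → Σnom=96.700; wc +0.445/-0.373 → slack +2.201/-2.025; half-tol=0.409, Σhalf²=0.586291
Nominal = 96.700. Worst-case = [96.700 - 2.025, 96.700 + 2.201] = [94.675, 98.901]. RSS = √0.586291 = 0.766.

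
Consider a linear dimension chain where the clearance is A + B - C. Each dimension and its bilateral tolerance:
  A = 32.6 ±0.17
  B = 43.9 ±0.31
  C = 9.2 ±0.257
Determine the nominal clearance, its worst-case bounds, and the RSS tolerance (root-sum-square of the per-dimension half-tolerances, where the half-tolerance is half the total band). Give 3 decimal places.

nominal=67.300 wc=[66.563,68.037] rss=0.437

Stack each dimension's contribution:
  +A: nom +32.600 → Σnom=32.600; wc +0.170/-0.170 → slack +0.170/-0.170; half-tol=0.170, Σhalf²=0.028900
  +B: nom +43.900 → Σnom=76.500; wc +0.310/-0.310 → slack +0.480/-0.480; half-tol=0.310, Σhalf²=0.125000
  -C: nom -9.200 → Σnom=67.300; wc +0.257/-0.257 → slack +0.737/-0.737; half-tol=0.257, Σhalf²=0.191049
Nominal = 67.300. Worst-case = [67.300 - 0.737, 67.300 + 0.737] = [66.563, 68.037]. RSS = √0.191049 = 0.437.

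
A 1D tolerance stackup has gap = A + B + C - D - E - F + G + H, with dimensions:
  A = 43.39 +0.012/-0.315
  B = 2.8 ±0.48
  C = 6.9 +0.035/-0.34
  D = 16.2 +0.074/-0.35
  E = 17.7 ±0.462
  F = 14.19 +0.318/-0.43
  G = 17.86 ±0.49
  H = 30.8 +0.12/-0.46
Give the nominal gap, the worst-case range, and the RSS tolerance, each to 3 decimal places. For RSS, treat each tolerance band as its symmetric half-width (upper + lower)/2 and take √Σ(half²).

Stack each dimension's contribution:
  +A: nom +43.390 → Σnom=43.390; wc +0.012/-0.315 → slack +0.012/-0.315; half-tol=0.164, Σhalf²=0.026732
  +B: nom +2.800 → Σnom=46.190; wc +0.480/-0.480 → slack +0.492/-0.795; half-tol=0.480, Σhalf²=0.257132
  +C: nom +6.900 → Σnom=53.090; wc +0.035/-0.340 → slack +0.527/-1.135; half-tol=0.188, Σhalf²=0.292289
  -D: nom -16.200 → Σnom=36.890; wc +0.350/-0.074 → slack +0.877/-1.209; half-tol=0.212, Σhalf²=0.337232
  -E: nom -17.700 → Σnom=19.190; wc +0.462/-0.462 → slack +1.339/-1.671; half-tol=0.462, Σhalf²=0.550677
  -F: nom -14.190 → Σnom=5.000; wc +0.430/-0.318 → slack +1.769/-1.989; half-tol=0.374, Σhalf²=0.690553
  +G: nom +17.860 → Σnom=22.860; wc +0.490/-0.490 → slack +2.259/-2.479; half-tol=0.490, Σhalf²=0.930652
  +H: nom +30.800 → Σnom=53.660; wc +0.120/-0.460 → slack +2.379/-2.939; half-tol=0.290, Σhalf²=1.014752
Nominal = 53.660. Worst-case = [53.660 - 2.939, 53.660 + 2.379] = [50.721, 56.039]. RSS = √1.014752 = 1.007.

nominal=53.660 wc=[50.721,56.039] rss=1.007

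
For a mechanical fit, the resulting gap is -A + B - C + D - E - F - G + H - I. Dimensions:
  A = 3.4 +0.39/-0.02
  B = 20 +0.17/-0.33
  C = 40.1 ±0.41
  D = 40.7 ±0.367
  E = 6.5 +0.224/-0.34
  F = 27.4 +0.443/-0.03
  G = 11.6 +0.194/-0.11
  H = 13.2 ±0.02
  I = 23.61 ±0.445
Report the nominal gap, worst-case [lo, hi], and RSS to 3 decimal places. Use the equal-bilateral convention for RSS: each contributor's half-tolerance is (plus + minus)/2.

Stack each dimension's contribution:
  -A: nom -3.400 → Σnom=-3.400; wc +0.020/-0.390 → slack +0.020/-0.390; half-tol=0.205, Σhalf²=0.042025
  +B: nom +20.000 → Σnom=16.600; wc +0.170/-0.330 → slack +0.190/-0.720; half-tol=0.250, Σhalf²=0.104525
  -C: nom -40.100 → Σnom=-23.500; wc +0.410/-0.410 → slack +0.600/-1.130; half-tol=0.410, Σhalf²=0.272625
  +D: nom +40.700 → Σnom=17.200; wc +0.367/-0.367 → slack +0.967/-1.497; half-tol=0.367, Σhalf²=0.407314
  -E: nom -6.500 → Σnom=10.700; wc +0.340/-0.224 → slack +1.307/-1.721; half-tol=0.282, Σhalf²=0.486838
  -F: nom -27.400 → Σnom=-16.700; wc +0.030/-0.443 → slack +1.337/-2.164; half-tol=0.236, Σhalf²=0.542770
  -G: nom -11.600 → Σnom=-28.300; wc +0.110/-0.194 → slack +1.447/-2.358; half-tol=0.152, Σhalf²=0.565874
  +H: nom +13.200 → Σnom=-15.100; wc +0.020/-0.020 → slack +1.467/-2.378; half-tol=0.020, Σhalf²=0.566274
  -I: nom -23.610 → Σnom=-38.710; wc +0.445/-0.445 → slack +1.912/-2.823; half-tol=0.445, Σhalf²=0.764299
Nominal = -38.710. Worst-case = [-38.710 - 2.823, -38.710 + 1.912] = [-41.533, -36.798]. RSS = √0.764299 = 0.874.

nominal=-38.710 wc=[-41.533,-36.798] rss=0.874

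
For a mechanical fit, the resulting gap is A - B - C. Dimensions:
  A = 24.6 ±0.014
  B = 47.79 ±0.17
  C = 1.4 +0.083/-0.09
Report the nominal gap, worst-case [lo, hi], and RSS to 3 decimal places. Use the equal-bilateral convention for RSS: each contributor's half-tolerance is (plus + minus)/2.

Stack each dimension's contribution:
  +A: nom +24.600 → Σnom=24.600; wc +0.014/-0.014 → slack +0.014/-0.014; half-tol=0.014, Σhalf²=0.000196
  -B: nom -47.790 → Σnom=-23.190; wc +0.170/-0.170 → slack +0.184/-0.184; half-tol=0.170, Σhalf²=0.029096
  -C: nom -1.400 → Σnom=-24.590; wc +0.090/-0.083 → slack +0.274/-0.267; half-tol=0.086, Σhalf²=0.036578
Nominal = -24.590. Worst-case = [-24.590 - 0.267, -24.590 + 0.274] = [-24.857, -24.316]. RSS = √0.036578 = 0.191.

nominal=-24.590 wc=[-24.857,-24.316] rss=0.191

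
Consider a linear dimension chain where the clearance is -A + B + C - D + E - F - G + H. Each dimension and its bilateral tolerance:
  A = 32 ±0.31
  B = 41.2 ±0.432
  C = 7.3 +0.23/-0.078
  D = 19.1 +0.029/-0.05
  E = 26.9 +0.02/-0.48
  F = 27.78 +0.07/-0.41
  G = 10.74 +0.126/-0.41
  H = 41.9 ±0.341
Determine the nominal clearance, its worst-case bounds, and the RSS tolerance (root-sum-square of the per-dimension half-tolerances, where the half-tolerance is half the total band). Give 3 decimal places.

Stack each dimension's contribution:
  -A: nom -32.000 → Σnom=-32.000; wc +0.310/-0.310 → slack +0.310/-0.310; half-tol=0.310, Σhalf²=0.096100
  +B: nom +41.200 → Σnom=9.200; wc +0.432/-0.432 → slack +0.742/-0.742; half-tol=0.432, Σhalf²=0.282724
  +C: nom +7.300 → Σnom=16.500; wc +0.230/-0.078 → slack +0.972/-0.820; half-tol=0.154, Σhalf²=0.306440
  -D: nom -19.100 → Σnom=-2.600; wc +0.050/-0.029 → slack +1.022/-0.849; half-tol=0.040, Σhalf²=0.308000
  +E: nom +26.900 → Σnom=24.300; wc +0.020/-0.480 → slack +1.042/-1.329; half-tol=0.250, Σhalf²=0.370500
  -F: nom -27.780 → Σnom=-3.480; wc +0.410/-0.070 → slack +1.452/-1.399; half-tol=0.240, Σhalf²=0.428100
  -G: nom -10.740 → Σnom=-14.220; wc +0.410/-0.126 → slack +1.862/-1.525; half-tol=0.268, Σhalf²=0.499924
  +H: nom +41.900 → Σnom=27.680; wc +0.341/-0.341 → slack +2.203/-1.866; half-tol=0.341, Σhalf²=0.616205
Nominal = 27.680. Worst-case = [27.680 - 1.866, 27.680 + 2.203] = [25.814, 29.883]. RSS = √0.616205 = 0.785.

nominal=27.680 wc=[25.814,29.883] rss=0.785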